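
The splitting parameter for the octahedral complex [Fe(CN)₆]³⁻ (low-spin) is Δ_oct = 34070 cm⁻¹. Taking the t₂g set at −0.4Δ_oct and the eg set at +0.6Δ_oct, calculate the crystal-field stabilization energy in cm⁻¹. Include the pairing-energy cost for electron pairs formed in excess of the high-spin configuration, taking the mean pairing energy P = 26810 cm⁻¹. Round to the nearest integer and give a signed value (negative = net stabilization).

-14520

Each CN⁻ contributes -1; 6 × (-1) = -6. With overall charge -3, Fe is in the +3 oxidation state.
Group 8 minus oxidation state +3 gives a d⁵ configuration for Fe³⁺.
The d⁵ electrons fill as t₂g⁵ eg⁰.
The orbital stabilization is -2.0Δ_oct = -2.0 × 34070 = -68140 cm⁻¹.
Relative to high-spin t₂g³ eg² (0 paired), the low-spin configuration has 2 additional pairs, contributing +2 × 26810 = +53620 cm⁻¹.
Combining: -68140 + 53620 = -14520 cm⁻¹.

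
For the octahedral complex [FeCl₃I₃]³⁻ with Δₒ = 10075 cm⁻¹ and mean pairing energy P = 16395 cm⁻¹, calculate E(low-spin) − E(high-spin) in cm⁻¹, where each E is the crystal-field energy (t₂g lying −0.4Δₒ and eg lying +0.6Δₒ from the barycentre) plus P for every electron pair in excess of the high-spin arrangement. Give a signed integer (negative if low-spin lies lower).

Ligand charges: 3×(-1) from Cl⁻ and 3×(-1) from I⁻ sum to -6; with overall charge -3, Fe is +3.
Fe³⁺: group 8, so d-count = 8 − 3 = 5.
High-spin: t₂g³ eg², CFSE = 0.0Δₒ = 0 cm⁻¹.
Low-spin: t₂g⁵ eg⁰, orbital CFSE = -2.0Δₒ = -20150 cm⁻¹; plus 2 excess pairs × P = +32790 cm⁻¹; total 12640 cm⁻¹.
The difference is 12640 − (0) = 12640 cm⁻¹, so high-spin lies lower.

12640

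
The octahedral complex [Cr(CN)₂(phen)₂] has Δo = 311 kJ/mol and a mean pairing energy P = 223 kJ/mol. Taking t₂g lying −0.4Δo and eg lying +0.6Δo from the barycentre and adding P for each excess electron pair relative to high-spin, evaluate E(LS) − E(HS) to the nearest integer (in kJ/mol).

-88

Ligand charges: 2×(-1) from CN⁻ and 2×(+0) from phen sum to -2; with overall charge +0, Cr is +2.
Cr²⁺: group 6, so d-count = 6 − 2 = 4.
High-spin d⁴ fills as t₂g³ eg¹ with CFSE 3(−0.4) + 1(+0.6) = -0.6Δo = -187 kJ/mol.
For low-spin the configuration is t₂g⁴ eg⁰: orbital energy -1.6 × 311 = -498 kJ/mol, and 1 additional pair relative to high-spin adds 223 kJ/mol, giving -275 kJ/mol.
The difference is -275 − (-187) = -88 kJ/mol, so low-spin lies lower.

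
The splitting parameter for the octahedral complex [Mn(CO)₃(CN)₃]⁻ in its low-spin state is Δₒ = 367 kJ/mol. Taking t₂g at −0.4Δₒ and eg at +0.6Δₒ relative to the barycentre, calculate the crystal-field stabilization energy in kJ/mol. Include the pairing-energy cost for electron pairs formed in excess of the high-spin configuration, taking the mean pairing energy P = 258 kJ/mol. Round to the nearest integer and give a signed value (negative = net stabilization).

-218

Ligand charges: 3×(+0) from CO and 3×(-1) from CN⁻ sum to -3; with overall charge -1, Mn is +2.
Mn sits in group 7; removing 2 electrons leaves Mn²⁺ with 7 − 2 = 5 d electrons.
The d⁵ electrons fill as t₂g⁵ eg⁰.
CFSE(orbital) = 5×(-0.4Δₒ) + 0×(0.6Δₒ) = -2.0Δₒ; with Δₒ = 367 kJ/mol that is -734 kJ/mol.
Relative to high-spin t₂g³ eg² (0 paired), the low-spin configuration has 2 additional pairs, contributing +2 × 258 = +516 kJ/mol.
Overall CFSE = -734 + 516 = -218 kJ/mol.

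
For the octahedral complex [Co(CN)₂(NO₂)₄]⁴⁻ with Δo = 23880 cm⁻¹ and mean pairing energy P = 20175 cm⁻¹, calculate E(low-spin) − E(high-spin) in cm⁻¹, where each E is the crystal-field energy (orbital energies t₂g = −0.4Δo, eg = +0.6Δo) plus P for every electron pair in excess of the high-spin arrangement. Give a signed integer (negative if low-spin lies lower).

-3705

Ligand charges: 2×(-1) from CN⁻ and 4×(-1) from NO₂⁻ sum to -6; with overall charge -4, Co is +2.
Co sits in group 9; removing 2 electrons leaves Co²⁺ with 9 − 2 = 7 d electrons.
High-spin: t₂g⁵ eg², CFSE = -0.8Δo = -19104 cm⁻¹.
Low-spin t₂g⁶ eg¹ gives -1.8Δo = -42984 cm⁻¹, but forming 1 extra pair costs 1P = 20175 cm⁻¹, so E(LS) = -42984 + 20175 = -22809 cm⁻¹.
Thus E(LS) − E(HS) = -3705 cm⁻¹.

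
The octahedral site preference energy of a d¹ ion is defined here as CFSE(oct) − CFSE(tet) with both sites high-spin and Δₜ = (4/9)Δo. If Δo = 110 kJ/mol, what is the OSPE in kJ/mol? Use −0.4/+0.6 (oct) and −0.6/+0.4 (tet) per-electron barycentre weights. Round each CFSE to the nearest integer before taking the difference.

-15

In an octahedral site d¹ (HS) is t2g^1 e_g^0, giving CFSE(oct) = -0.4Δo = -44 kJ/mol.
Tetrahedral e^1 t2^0 gives -0.6Δₜ = -0.6 × (4/9) × 110 = -29 kJ/mol.
Subtracting, OSPE = -44 − (-29) = -15 kJ/mol.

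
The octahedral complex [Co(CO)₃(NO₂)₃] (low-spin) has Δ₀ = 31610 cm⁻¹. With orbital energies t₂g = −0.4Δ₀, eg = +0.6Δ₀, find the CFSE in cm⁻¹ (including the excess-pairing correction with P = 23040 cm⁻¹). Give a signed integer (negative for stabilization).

Ligand charges: 3×(+0) from CO and 3×(-1) from NO₂⁻ sum to -3; with overall charge +0, Co is +3.
Co³⁺: group 9, so d-count = 9 − 3 = 6.
Configuration: t₂g⁶ eg⁰.
CFSE(orbital) = 6×(-0.4Δ₀) + 0×(0.6Δ₀) = -2.4Δ₀; with Δ₀ = 31610 cm⁻¹ that is -75864 cm⁻¹.
Pairing penalty: 3 pairs vs 1 in the high-spin reference → 2 extra × P = 46080 cm⁻¹.
Overall CFSE = -75864 + 46080 = -29784 cm⁻¹.

-29784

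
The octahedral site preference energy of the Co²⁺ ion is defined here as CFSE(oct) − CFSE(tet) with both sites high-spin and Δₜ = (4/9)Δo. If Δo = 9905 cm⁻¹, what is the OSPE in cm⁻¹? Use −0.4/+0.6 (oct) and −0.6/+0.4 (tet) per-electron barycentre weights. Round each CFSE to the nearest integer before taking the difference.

Co sits in group 9; removing 2 electrons leaves Co²⁺ with 9 − 2 = 7 d electrons.
In an octahedral site d⁷ (HS) is t₂g⁵ eg², giving CFSE(oct) = -0.8Δo = -7924 cm⁻¹.
Tetrahedral: e⁴ t₂³, CFSE = 4(−0.6) + 3(+0.4) = -1.2Δₜ = -1.2 × (4/9) × 9905 = -5283 cm⁻¹.
OSPE = -7924 − (-5283) = -2641 cm⁻¹.

-2641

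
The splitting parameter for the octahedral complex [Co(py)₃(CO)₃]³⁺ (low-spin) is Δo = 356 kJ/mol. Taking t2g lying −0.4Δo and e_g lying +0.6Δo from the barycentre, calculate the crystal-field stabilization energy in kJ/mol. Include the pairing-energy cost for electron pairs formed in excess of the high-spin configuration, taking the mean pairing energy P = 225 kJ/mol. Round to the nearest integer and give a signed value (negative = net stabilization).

-404

Ligand charges: 3×(+0) from py and 3×(+0) from CO sum to +0; with overall charge +3, Co is +3.
Group 9 minus oxidation state +3 gives a d⁶ configuration for Co³⁺.
Electron filling gives t2g^6 e_g^0.
The orbital stabilization is -2.4Δo = -2.4 × 356 = -854 kJ/mol.
Relative to high-spin t2g^4 e_g^2 (1 paired), the low-spin configuration has 2 additional pairs, contributing +2 × 225 = +450 kJ/mol.
Overall CFSE = -854 + 450 = -404 kJ/mol.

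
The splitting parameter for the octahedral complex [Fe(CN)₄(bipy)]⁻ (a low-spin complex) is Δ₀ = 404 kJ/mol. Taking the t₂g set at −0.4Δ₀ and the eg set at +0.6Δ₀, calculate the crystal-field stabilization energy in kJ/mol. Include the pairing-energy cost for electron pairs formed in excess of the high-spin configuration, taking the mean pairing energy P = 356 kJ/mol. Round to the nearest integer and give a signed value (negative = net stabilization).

-96

Ligand charges: 4×(-1) from CN⁻ and 1×(+0) from bipy sum to -4; with overall charge -1, Fe is +3.
Fe is in group 8, so Fe³⁺ is d⁵ (8 − 3 = 5).
Configuration: t₂g⁵ eg⁰.
The orbital stabilization is -2.0Δ₀ = -2.0 × 404 = -808 kJ/mol.
Pairing penalty: 2 pairs vs 0 in the high-spin reference → 2 extra × P = 712 kJ/mol.
Combining: -808 + 712 = -96 kJ/mol.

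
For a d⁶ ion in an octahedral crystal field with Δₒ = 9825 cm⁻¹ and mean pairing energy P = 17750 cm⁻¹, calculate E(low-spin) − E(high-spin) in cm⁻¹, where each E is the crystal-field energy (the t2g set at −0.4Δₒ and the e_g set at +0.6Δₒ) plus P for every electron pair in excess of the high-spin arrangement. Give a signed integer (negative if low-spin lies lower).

High-spin: t2g^4 e_g^2, CFSE = -0.4Δₒ = -3930 cm⁻¹.
Low-spin: t2g^6 e_g^0, orbital CFSE = -2.4Δₒ = -23580 cm⁻¹; plus 2 excess pairs × P = +35500 cm⁻¹; total 11920 cm⁻¹.
The difference is 11920 − (-3930) = 15850 cm⁻¹, so high-spin lies lower.

15850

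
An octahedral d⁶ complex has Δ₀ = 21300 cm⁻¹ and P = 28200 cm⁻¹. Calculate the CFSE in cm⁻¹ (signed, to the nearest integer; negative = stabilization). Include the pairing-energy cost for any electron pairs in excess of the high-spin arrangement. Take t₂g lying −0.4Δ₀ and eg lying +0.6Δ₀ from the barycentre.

-8520

With Δ₀ < P the complex is high-spin.
Filling d⁶ accordingly: t₂g⁴ eg².
Orbital CFSE = -0.4Δ₀ = -0.4 × 21300 = -8520 cm⁻¹.
High-spin has no excess pairs, so no pairing correction applies.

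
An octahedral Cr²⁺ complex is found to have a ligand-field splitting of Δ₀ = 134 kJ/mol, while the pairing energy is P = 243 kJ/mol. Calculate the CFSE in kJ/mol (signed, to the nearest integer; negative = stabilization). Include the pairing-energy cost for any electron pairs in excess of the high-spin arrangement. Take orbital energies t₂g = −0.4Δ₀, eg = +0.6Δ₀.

Cr sits in group 6; removing 2 electrons leaves Cr²⁺ with 6 − 2 = 4 d electrons.
Here Δ₀ < P (134 < 243), so the high-spin state is favoured.
Configuration: t₂g³ eg¹.
Orbital CFSE = -0.6Δ₀ = -0.6 × 134 = -80 kJ/mol.
High-spin has no excess pairs, so no pairing correction applies.

-80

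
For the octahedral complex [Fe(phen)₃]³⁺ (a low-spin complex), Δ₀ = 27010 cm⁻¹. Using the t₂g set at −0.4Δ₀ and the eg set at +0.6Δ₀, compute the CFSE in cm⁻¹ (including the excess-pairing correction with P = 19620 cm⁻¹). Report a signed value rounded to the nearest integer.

phen is neutral, so the +3 overall charge sits on Fe: oxidation state +3.
Fe is in group 8, so Fe³⁺ is d⁵ (8 − 3 = 5).
The d⁵ electrons fill as t₂g⁵ eg⁰.
The orbital stabilization is -2.0Δ₀ = -2.0 × 27010 = -54020 cm⁻¹.
High-spin d⁵ would be t₂g³ eg² with 0 pairs; low-spin has 2, so 2 excess pairs cost +2P = +39240 cm⁻¹.
Net CFSE = -54020 + 39240 = -14780 cm⁻¹.

-14780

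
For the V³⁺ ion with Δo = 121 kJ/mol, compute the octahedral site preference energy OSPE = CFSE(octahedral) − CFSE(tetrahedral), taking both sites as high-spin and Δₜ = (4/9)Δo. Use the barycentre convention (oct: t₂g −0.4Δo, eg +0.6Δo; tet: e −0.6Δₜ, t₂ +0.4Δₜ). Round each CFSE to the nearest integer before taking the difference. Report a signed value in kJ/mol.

V sits in group 5; removing 3 electrons leaves V³⁺ with 5 − 3 = 2 d electrons.
Octahedral high-spin t₂g² eg⁰: CFSE = -0.8 × 121 = -97 kJ/mol.
Tetrahedral: e² t₂⁰, CFSE = 2(−0.6) + 0(+0.4) = -1.2Δₜ = -1.2 × (4/9) × 121 = -65 kJ/mol.
OSPE = CFSE(oct) − CFSE(tet) = -97 − (-65) = -32 kJ/mol.

-32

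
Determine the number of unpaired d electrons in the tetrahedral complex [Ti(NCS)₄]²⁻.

2

Each NCS⁻ contributes -1; 4 × (-1) = -4. With overall charge -2, Ti is in the +2 oxidation state.
Ti sits in group 4; removing 2 electrons leaves Ti²⁺ with 4 − 2 = 2 d electrons.
Tetrahedral splitting is small, so the complex is high-spin.
Configuration: e^2 t2^0, giving 2 unpaired electrons.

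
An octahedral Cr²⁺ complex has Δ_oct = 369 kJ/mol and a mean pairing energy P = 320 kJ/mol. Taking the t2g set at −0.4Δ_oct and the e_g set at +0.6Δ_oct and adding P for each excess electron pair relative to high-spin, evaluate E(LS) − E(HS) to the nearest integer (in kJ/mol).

-49

Cr is in group 6, so Cr²⁺ is d⁴ (6 − 2 = 4).
In the high-spin limit (t2g^3 e_g^1) the orbital term is -0.6Δ_oct = -221 kJ/mol, with no excess pairing.
Low-spin t2g^4 e_g^0 gives -1.6Δ_oct = -590 kJ/mol, but forming 1 extra pair costs 1P = 320 kJ/mol, so E(LS) = -590 + 320 = -270 kJ/mol.
The difference is -270 − (-221) = -49 kJ/mol, so low-spin lies lower.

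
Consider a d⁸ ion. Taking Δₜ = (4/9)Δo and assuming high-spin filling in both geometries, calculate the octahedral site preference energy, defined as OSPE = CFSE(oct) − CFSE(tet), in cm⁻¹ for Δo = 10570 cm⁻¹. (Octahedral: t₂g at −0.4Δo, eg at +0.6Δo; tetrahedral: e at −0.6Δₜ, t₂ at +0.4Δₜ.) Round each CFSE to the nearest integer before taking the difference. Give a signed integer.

Octahedral high-spin t2g^6 e_g^2: CFSE = -1.2 × 10570 = -12684 cm⁻¹.
Tetrahedral: e^4 t2^4, CFSE = 4(−0.6) + 4(+0.4) = -0.8Δₜ = -0.8 × (4/9) × 10570 = -3758 cm⁻¹.
OSPE = -12684 − (-3758) = -8926 cm⁻¹.

-8926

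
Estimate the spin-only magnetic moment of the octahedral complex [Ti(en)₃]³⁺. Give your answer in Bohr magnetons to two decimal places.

1.73 Bohr magnetons

en is neutral, so the +3 overall charge sits on Ti: oxidation state +3.
Ti³⁺: group 4, so d-count = 4 − 3 = 1.
For octahedral d¹ the high- and low-spin configurations coincide.
Configuration: t2g^1 e_g^0 → 1 unpaired electron.
μ(spin-only) = √[1(1+2)] = √3 ≈ 1.73 Bohr magnetons.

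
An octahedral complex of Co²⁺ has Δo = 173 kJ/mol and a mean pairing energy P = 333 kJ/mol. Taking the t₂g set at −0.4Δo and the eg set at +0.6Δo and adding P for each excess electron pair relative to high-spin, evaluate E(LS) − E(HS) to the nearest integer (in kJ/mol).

160

Group 9 minus oxidation state +2 gives a d⁷ configuration for Co²⁺.
High-spin d⁷ fills as t₂g⁵ eg² with CFSE 5(−0.4) + 2(+0.6) = -0.8Δo = -138 kJ/mol.
For low-spin the configuration is t₂g⁶ eg¹: orbital energy -1.8 × 173 = -311 kJ/mol, and 1 additional pair relative to high-spin adds 333 kJ/mol, giving 22 kJ/mol.
Thus E(LS) − E(HS) = 160 kJ/mol.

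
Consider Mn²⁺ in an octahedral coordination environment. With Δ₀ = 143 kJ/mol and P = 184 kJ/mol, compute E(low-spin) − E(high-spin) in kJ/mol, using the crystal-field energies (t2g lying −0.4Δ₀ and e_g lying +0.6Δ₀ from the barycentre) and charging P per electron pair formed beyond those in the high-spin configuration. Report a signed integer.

Mn sits in group 7; removing 2 electrons leaves Mn²⁺ with 7 − 2 = 5 d electrons.
In the high-spin limit (t2g^3 e_g^2) the orbital term is 0.0Δ₀ = 0 kJ/mol, with no excess pairing.
For low-spin the configuration is t2g^5 e_g^0: orbital energy -2.0 × 143 = -286 kJ/mol, and 2 additional pairs relative to high-spin add 368 kJ/mol, giving 82 kJ/mol.
Thus E(LS) − E(HS) = 82 kJ/mol.

82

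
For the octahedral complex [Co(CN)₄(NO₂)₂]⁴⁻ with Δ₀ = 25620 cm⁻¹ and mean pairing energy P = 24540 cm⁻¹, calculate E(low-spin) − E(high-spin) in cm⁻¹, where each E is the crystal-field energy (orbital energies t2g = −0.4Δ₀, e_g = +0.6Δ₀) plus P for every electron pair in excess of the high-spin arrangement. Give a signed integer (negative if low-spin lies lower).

Ligand charges: 4×(-1) from CN⁻ and 2×(-1) from NO₂⁻ sum to -6; with overall charge -4, Co is +2.
Co is in group 9, so Co²⁺ is d⁷ (9 − 2 = 7).
High-spin d⁷ fills as t2g^5 e_g^2 with CFSE 5(−0.4) + 2(+0.6) = -0.8Δ₀ = -20496 cm⁻¹.
For low-spin the configuration is t2g^6 e_g^1: orbital energy -1.8 × 25620 = -46116 cm⁻¹, and 1 additional pair relative to high-spin adds 24540 cm⁻¹, giving -21576 cm⁻¹.
Thus E(LS) − E(HS) = -1080 cm⁻¹.

-1080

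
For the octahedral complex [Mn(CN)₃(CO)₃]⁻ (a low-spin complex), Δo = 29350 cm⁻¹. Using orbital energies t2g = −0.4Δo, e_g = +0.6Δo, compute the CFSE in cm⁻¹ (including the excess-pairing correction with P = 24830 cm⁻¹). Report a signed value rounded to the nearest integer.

Ligand charges: 3×(-1) from CN⁻ and 3×(+0) from CO sum to -3; with overall charge -1, Mn is +2.
Mn sits in group 7; removing 2 electrons leaves Mn²⁺ with 7 − 2 = 5 d electrons.
Electron filling gives t2g^5 e_g^0.
Orbital CFSE = 5(-0.4) + 0(0.6) = -2.0Δo = -2.0 × 29350 = -58700 cm⁻¹.
High-spin d⁵ would be t2g^3 e_g^2 with 0 pairs; low-spin has 2, so 2 excess pairs cost +2P = +49660 cm⁻¹.
Combining: -58700 + 49660 = -9040 cm⁻¹.

-9040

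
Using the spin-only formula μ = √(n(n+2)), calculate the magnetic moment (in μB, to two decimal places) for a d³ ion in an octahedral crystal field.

For octahedral d³ the high- and low-spin configurations coincide.
Configuration: t₂g³ eg⁰ → 3 unpaired electrons.
μ(spin-only) = √[3(3+2)] = √15 ≈ 3.87 μB.

3.87 μB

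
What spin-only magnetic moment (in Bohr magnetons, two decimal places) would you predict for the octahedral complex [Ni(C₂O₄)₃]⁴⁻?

Each C₂O₄²⁻ contributes -2; 3 × (-2) = -6. With overall charge -4, Ni is in the +2 oxidation state.
Ni²⁺: group 10, so d-count = 10 − 2 = 8.
Configuration: t2g^6 e_g^2 → 2 unpaired electrons.
μ(spin-only) = √[2(2+2)] = √8 ≈ 2.83 Bohr magnetons.

2.83 Bohr magnetons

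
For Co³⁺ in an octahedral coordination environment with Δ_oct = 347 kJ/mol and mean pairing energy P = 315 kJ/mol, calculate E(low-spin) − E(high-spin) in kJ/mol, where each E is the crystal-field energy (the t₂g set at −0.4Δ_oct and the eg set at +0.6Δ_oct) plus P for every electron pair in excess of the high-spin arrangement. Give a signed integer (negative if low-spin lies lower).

-64

Co³⁺: group 9, so d-count = 9 − 3 = 6.
In the high-spin limit (t₂g⁴ eg²) the orbital term is -0.4Δ_oct = -139 kJ/mol, with no excess pairing.
Low-spin: t₂g⁶ eg⁰, orbital CFSE = -2.4Δ_oct = -833 kJ/mol; plus 2 excess pairs × P = +630 kJ/mol; total -203 kJ/mol.
E(LS) − E(HS) = -203 − (-139) = -64 kJ/mol.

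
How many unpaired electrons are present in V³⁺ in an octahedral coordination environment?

2

V sits in group 5; removing 3 electrons leaves V³⁺ with 5 − 3 = 2 d electrons.
Configuration: t₂g² eg⁰, giving 2 unpaired electrons.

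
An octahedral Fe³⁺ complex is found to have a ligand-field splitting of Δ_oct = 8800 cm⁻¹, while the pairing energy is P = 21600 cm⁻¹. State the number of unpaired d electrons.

Fe³⁺: group 8, so d-count = 8 − 3 = 5.
Δ_oct < P, so pairing is avoided: the ground state is high-spin.
Filling d⁵ accordingly: t2g^3 e_g^2.
Unpaired electrons: 5.

5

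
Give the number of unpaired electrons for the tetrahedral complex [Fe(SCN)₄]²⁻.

Each SCN⁻ contributes -1; 4 × (-1) = -4. With overall charge -2, Fe is in the +2 oxidation state.
Group 8 minus oxidation state +2 gives a d⁶ configuration for Fe²⁺.
With tetrahedral geometry the complex is necessarily high-spin.
Configuration: e³ t₂³, giving 4 unpaired electrons.

4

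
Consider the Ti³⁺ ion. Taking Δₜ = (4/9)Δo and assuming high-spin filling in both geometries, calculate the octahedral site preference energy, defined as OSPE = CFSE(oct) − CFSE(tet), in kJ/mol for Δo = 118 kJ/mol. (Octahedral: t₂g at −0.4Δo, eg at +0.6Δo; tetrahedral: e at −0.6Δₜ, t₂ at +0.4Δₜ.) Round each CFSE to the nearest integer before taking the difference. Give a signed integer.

-16

Ti³⁺: group 4, so d-count = 4 − 3 = 1.
Octahedral high-spin t2g^1 e_g^0: CFSE = -0.4 × 118 = -47 kJ/mol.
In a tetrahedral site the filling is e^1 t2^0: CFSE(tet) = -0.6Δₜ = -0.6 × (4/9)(118) = -31 kJ/mol.
OSPE = CFSE(oct) − CFSE(tet) = -47 − (-31) = -16 kJ/mol.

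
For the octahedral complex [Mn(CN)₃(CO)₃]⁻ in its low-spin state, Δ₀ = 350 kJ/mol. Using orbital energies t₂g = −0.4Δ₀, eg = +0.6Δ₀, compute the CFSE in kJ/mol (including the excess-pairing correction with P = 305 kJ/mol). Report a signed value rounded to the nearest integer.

-90

Ligand charges: 3×(-1) from CN⁻ and 3×(+0) from CO sum to -3; with overall charge -1, Mn is +2.
Mn sits in group 7; removing 2 electrons leaves Mn²⁺ with 7 − 2 = 5 d electrons.
The d⁵ electrons fill as t₂g⁵ eg⁰.
The orbital stabilization is -2.0Δ₀ = -2.0 × 350 = -700 kJ/mol.
Pairing penalty: 2 pairs vs 0 in the high-spin reference → 2 extra × P = 610 kJ/mol.
Combining: -700 + 610 = -90 kJ/mol.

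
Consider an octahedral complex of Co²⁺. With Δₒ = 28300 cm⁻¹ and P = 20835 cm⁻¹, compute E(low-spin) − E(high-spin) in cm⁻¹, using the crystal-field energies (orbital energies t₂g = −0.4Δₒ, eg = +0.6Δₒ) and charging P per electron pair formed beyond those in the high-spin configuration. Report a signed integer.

-7465

Co²⁺: group 9, so d-count = 9 − 2 = 7.
In the high-spin limit (t₂g⁵ eg²) the orbital term is -0.8Δₒ = -22640 cm⁻¹, with no excess pairing.
Low-spin: t₂g⁶ eg¹, orbital CFSE = -1.8Δₒ = -50940 cm⁻¹; plus 1 excess pair × P = +20835 cm⁻¹; total -30105 cm⁻¹.
Thus E(LS) − E(HS) = -7465 cm⁻¹.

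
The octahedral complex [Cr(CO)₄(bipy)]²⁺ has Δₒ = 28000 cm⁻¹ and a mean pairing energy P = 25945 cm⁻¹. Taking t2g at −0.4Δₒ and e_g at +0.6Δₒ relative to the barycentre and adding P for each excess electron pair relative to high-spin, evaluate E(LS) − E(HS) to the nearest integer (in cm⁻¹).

Ligand charges: 4×(+0) from CO and 1×(+0) from bipy sum to +0; with overall charge +2, Cr is +2.
Group 6 minus oxidation state +2 gives a d⁴ configuration for Cr²⁺.
High-spin: t2g^3 e_g^1, CFSE = -0.6Δₒ = -16800 cm⁻¹.
Low-spin: t2g^4 e_g^0, orbital CFSE = -1.6Δₒ = -44800 cm⁻¹; plus 1 excess pair × P = +25945 cm⁻¹; total -18855 cm⁻¹.
Thus E(LS) − E(HS) = -2055 cm⁻¹.

-2055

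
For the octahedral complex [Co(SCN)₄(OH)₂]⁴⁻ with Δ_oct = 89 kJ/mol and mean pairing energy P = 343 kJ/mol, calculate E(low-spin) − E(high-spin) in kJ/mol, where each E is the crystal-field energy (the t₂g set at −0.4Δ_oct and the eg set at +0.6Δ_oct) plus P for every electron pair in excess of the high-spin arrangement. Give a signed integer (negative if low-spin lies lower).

Ligand charges: 4×(-1) from SCN⁻ and 2×(-1) from OH⁻ sum to -6; with overall charge -4, Co is +2.
Group 9 minus oxidation state +2 gives a d⁷ configuration for Co²⁺.
In the high-spin limit (t₂g⁵ eg²) the orbital term is -0.8Δ_oct = -71 kJ/mol, with no excess pairing.
Low-spin t₂g⁶ eg¹ gives -1.8Δ_oct = -160 kJ/mol, but forming 1 extra pair costs 1P = 343 kJ/mol, so E(LS) = -160 + 343 = 183 kJ/mol.
E(LS) − E(HS) = 183 − (-71) = 254 kJ/mol.

254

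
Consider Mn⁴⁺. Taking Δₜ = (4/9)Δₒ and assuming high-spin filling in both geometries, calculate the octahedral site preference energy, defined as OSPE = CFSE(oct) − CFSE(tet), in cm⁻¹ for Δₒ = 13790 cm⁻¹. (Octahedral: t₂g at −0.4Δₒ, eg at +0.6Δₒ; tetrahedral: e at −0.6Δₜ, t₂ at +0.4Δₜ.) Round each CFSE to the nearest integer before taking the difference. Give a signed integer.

-11645

Mn⁴⁺: group 7, so d-count = 7 − 4 = 3.
Octahedral (high-spin): t2g^3 e_g^0, CFSE = 3(−0.4) + 0(+0.6) = -1.2Δₒ = -1.2 × 13790 = -16548 cm⁻¹.
Tetrahedral e^2 t2^1 gives -0.8Δₜ = -0.8 × (4/9) × 13790 = -4903 cm⁻¹.
OSPE = CFSE(oct) − CFSE(tet) = -16548 − (-4903) = -11645 cm⁻¹.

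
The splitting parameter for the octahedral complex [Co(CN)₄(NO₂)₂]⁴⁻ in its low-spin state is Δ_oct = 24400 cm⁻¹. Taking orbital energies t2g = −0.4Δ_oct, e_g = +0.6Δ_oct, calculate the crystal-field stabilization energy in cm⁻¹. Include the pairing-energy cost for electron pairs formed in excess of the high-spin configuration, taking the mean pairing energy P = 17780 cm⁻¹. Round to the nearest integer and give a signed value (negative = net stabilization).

-26140

Ligand charges: 4×(-1) from CN⁻ and 2×(-1) from NO₂⁻ sum to -6; with overall charge -4, Co is +2.
Group 9 minus oxidation state +2 gives a d⁷ configuration for Co²⁺.
Configuration: t2g^6 e_g^1.
CFSE(orbital) = 6×(-0.4Δ_oct) + 1×(0.6Δ_oct) = -1.8Δ_oct; with Δ_oct = 24400 cm⁻¹ that is -43920 cm⁻¹.
Pairing penalty: 3 pairs vs 2 in the high-spin reference → 1 extra × P = 17780 cm⁻¹.
Net CFSE = -43920 + 17780 = -26140 cm⁻¹.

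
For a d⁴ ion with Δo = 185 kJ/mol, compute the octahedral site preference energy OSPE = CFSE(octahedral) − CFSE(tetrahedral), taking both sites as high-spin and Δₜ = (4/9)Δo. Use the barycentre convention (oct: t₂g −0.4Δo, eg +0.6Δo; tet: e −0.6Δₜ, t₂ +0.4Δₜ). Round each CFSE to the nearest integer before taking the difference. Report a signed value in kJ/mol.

-78

Octahedral high-spin t₂g³ eg¹: CFSE = -0.6 × 185 = -111 kJ/mol.
Tetrahedral e² t₂² gives -0.4Δₜ = -0.4 × (4/9) × 185 = -33 kJ/mol.
OSPE = CFSE(oct) − CFSE(tet) = -111 − (-33) = -78 kJ/mol.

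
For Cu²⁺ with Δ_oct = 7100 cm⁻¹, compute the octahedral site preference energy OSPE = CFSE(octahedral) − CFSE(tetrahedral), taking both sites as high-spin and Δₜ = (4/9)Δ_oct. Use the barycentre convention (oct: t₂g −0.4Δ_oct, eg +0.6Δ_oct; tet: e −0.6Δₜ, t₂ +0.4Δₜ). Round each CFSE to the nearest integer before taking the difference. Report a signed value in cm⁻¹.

Group 11 minus oxidation state +2 gives a d⁹ configuration for Cu²⁺.
Octahedral (high-spin): t2g^6 e_g^3, CFSE = 6(−0.4) + 3(+0.6) = -0.6Δ_oct = -0.6 × 7100 = -4260 cm⁻¹.
In a tetrahedral site the filling is e^4 t2^5: CFSE(tet) = -0.4Δₜ = -0.4 × (4/9)(7100) = -1262 cm⁻¹.
Subtracting, OSPE = -4260 − (-1262) = -2998 cm⁻¹.

-2998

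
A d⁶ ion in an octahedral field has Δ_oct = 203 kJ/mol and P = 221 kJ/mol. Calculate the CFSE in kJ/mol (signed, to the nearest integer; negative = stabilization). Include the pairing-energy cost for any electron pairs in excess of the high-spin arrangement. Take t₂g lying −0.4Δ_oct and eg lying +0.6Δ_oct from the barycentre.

Since Δ_oct = 203 kJ/mol < P = 221 kJ/mol, the complex adopts the high-spin configuration.
Configuration: t₂g⁴ eg².
Orbital CFSE = -0.4Δ_oct = -0.4 × 203 = -81 kJ/mol.
High-spin has no excess pairs, so no pairing correction applies.

-81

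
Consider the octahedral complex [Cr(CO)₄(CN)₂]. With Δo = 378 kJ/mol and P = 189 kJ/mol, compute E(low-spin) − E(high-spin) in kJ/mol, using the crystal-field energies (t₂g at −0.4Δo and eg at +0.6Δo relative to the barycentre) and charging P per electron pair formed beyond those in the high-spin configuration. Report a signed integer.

-189

Ligand charges: 4×(+0) from CO and 2×(-1) from CN⁻ sum to -2; with overall charge +0, Cr is +2.
Cr sits in group 6; removing 2 electrons leaves Cr²⁺ with 6 − 2 = 4 d electrons.
High-spin d⁴ fills as t₂g³ eg¹ with CFSE 3(−0.4) + 1(+0.6) = -0.6Δo = -227 kJ/mol.
Low-spin t₂g⁴ eg⁰ gives -1.6Δo = -605 kJ/mol, but forming 1 extra pair costs 1P = 189 kJ/mol, so E(LS) = -605 + 189 = -416 kJ/mol.
E(LS) − E(HS) = -416 − (-227) = -189 kJ/mol.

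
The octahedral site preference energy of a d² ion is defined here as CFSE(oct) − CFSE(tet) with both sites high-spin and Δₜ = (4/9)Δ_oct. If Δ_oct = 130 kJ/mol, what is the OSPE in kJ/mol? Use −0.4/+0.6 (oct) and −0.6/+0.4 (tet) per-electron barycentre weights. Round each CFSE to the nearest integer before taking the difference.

-35

Octahedral (high-spin): t₂g² eg⁰, CFSE = 2(−0.4) + 0(+0.6) = -0.8Δ_oct = -0.8 × 130 = -104 kJ/mol.
In a tetrahedral site the filling is e² t₂⁰: CFSE(tet) = -1.2Δₜ = -1.2 × (4/9)(130) = -69 kJ/mol.
OSPE = -104 − (-69) = -35 kJ/mol.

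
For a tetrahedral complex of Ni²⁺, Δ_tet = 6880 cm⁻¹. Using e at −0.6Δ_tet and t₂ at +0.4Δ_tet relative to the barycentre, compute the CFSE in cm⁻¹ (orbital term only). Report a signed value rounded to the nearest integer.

-5504

Ni sits in group 10; removing 2 electrons leaves Ni²⁺ with 10 − 2 = 8 d electrons.
Tetrahedral splitting is small, so the complex is high-spin.
The d⁸ electrons fill as e⁴ t₂⁴.
The orbital stabilization is -0.8Δ_tet = -0.8 × 6880 = -5504 cm⁻¹.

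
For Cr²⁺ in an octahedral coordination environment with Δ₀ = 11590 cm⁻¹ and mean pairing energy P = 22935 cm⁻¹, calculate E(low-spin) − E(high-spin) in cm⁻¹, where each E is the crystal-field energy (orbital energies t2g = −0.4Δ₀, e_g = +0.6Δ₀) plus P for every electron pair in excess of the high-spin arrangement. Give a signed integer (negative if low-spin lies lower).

Group 6 minus oxidation state +2 gives a d⁴ configuration for Cr²⁺.
High-spin d⁴ fills as t2g^3 e_g^1 with CFSE 3(−0.4) + 1(+0.6) = -0.6Δ₀ = -6954 cm⁻¹.
Low-spin: t2g^4 e_g^0, orbital CFSE = -1.6Δ₀ = -18544 cm⁻¹; plus 1 excess pair × P = +22935 cm⁻¹; total 4391 cm⁻¹.
The difference is 4391 − (-6954) = 11345 cm⁻¹, so high-spin lies lower.

11345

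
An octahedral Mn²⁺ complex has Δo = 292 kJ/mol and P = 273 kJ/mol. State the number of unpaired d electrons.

Mn is in group 7, so Mn²⁺ is d⁵ (7 − 2 = 5).
Here Δo > P (292 > 273), so the low-spin state is favoured.
Filling d⁵ accordingly: t₂g⁵ eg⁰.
Unpaired electrons: 1.

1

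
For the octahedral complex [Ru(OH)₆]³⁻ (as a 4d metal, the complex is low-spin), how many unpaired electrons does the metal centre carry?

Each OH⁻ contributes -1; 6 × (-1) = -6. With overall charge -3, Ru is in the +3 oxidation state.
Ru³⁺: group 8, so d-count = 8 − 3 = 5.
Configuration: t₂g⁵ eg⁰, giving 1 unpaired electron.

1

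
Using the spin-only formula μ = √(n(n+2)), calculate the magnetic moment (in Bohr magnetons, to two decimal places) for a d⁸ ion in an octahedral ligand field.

Configuration: t₂g⁶ eg² → 2 unpaired electrons.
μ(spin-only) = √[2(2+2)] = √8 ≈ 2.83 Bohr magnetons.

2.83 Bohr magnetons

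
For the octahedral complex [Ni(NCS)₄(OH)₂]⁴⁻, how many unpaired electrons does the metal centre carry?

Ligand charges: 4×(-1) from NCS⁻ and 2×(-1) from OH⁻ sum to -6; with overall charge -4, Ni is +2.
Group 10 minus oxidation state +2 gives a d⁸ configuration for Ni²⁺.
Configuration: t₂g⁶ eg², giving 2 unpaired electrons.

2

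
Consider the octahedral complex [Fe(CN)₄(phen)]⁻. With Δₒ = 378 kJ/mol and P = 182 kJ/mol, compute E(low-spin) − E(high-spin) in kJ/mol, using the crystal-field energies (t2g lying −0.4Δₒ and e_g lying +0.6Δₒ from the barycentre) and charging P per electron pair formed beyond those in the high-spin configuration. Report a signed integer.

-392

Ligand charges: 4×(-1) from CN⁻ and 1×(+0) from phen sum to -4; with overall charge -1, Fe is +3.
Fe³⁺: group 8, so d-count = 8 − 3 = 5.
In the high-spin limit (t2g^3 e_g^2) the orbital term is 0.0Δₒ = 0 kJ/mol, with no excess pairing.
Low-spin: t2g^5 e_g^0, orbital CFSE = -2.0Δₒ = -756 kJ/mol; plus 2 excess pairs × P = +364 kJ/mol; total -392 kJ/mol.
Thus E(LS) − E(HS) = -392 kJ/mol.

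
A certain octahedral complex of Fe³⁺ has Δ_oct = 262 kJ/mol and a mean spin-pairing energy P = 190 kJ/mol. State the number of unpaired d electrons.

Fe is in group 8, so Fe³⁺ is d⁵ (8 − 3 = 5).
With Δ_oct > P the complex is low-spin.
That gives t₂g⁵ eg⁰.
Unpaired electrons: 1.

1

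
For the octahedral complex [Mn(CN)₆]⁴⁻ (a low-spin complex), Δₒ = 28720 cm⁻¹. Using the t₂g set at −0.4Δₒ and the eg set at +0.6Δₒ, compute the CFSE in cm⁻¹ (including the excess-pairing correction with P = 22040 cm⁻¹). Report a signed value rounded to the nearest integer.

-13360

Each CN⁻ contributes -1; 6 × (-1) = -6. With overall charge -4, Mn is in the +2 oxidation state.
Mn²⁺: group 7, so d-count = 7 − 2 = 5.
Configuration: t₂g⁵ eg⁰.
Orbital CFSE = 5(-0.4) + 0(0.6) = -2.0Δₒ = -2.0 × 28720 = -57440 cm⁻¹.
High-spin d⁵ would be t₂g³ eg² with 0 pairs; low-spin has 2, so 2 excess pairs cost +2P = +44080 cm⁻¹.
Net CFSE = -57440 + 44080 = -13360 cm⁻¹.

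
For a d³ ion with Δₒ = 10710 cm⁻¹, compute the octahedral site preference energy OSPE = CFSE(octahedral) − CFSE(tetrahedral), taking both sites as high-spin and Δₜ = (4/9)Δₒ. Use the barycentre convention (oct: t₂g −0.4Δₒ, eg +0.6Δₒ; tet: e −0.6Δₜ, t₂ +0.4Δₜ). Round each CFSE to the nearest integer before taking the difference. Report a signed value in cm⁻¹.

-9044

Octahedral (high-spin): t2g^3 e_g^0, CFSE = 3(−0.4) + 0(+0.6) = -1.2Δₒ = -1.2 × 10710 = -12852 cm⁻¹.
Tetrahedral e^2 t2^1 gives -0.8Δₜ = -0.8 × (4/9) × 10710 = -3808 cm⁻¹.
OSPE = CFSE(oct) − CFSE(tet) = -12852 − (-3808) = -9044 cm⁻¹.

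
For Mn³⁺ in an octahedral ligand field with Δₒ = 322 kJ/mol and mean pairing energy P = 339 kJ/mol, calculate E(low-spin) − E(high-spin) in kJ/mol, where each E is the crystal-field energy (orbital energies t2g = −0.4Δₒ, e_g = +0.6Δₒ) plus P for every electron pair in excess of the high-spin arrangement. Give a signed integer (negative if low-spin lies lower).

17

Mn³⁺: group 7, so d-count = 7 − 3 = 4.
High-spin: t2g^3 e_g^1, CFSE = -0.6Δₒ = -193 kJ/mol.
Low-spin t2g^4 e_g^0 gives -1.6Δₒ = -515 kJ/mol, but forming 1 extra pair costs 1P = 339 kJ/mol, so E(LS) = -515 + 339 = -176 kJ/mol.
E(LS) − E(HS) = -176 − (-193) = 17 kJ/mol.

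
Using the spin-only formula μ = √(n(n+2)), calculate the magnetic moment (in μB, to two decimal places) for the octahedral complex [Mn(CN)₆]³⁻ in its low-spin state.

Each CN⁻ contributes -1; 6 × (-1) = -6. With overall charge -3, Mn is in the +3 oxidation state.
Mn³⁺: group 7, so d-count = 7 − 3 = 4.
Configuration: t2g^4 e_g^0 → 2 unpaired electrons.
μ(spin-only) = √[2(2+2)] = √8 ≈ 2.83 μB.

2.83 μB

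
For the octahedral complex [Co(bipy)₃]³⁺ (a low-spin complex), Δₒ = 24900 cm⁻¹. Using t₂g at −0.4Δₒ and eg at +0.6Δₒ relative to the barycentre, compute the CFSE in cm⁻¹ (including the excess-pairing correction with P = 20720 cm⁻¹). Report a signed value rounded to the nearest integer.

-18320

bipy is neutral, so the +3 overall charge sits on Co: oxidation state +3.
Group 9 minus oxidation state +3 gives a d⁶ configuration for Co³⁺.
Configuration: t₂g⁶ eg⁰.
Orbital CFSE = 6(-0.4) + 0(0.6) = -2.4Δₒ = -2.4 × 24900 = -59760 cm⁻¹.
High-spin d⁶ would be t₂g⁴ eg² with 1 pair; low-spin has 3, so 2 excess pairs cost +2P = +41440 cm⁻¹.
Combining: -59760 + 41440 = -18320 cm⁻¹.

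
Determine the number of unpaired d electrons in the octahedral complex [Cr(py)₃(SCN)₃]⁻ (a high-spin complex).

4

Ligand charges: 3×(+0) from py and 3×(-1) from SCN⁻ sum to -3; with overall charge -1, Cr is +2.
Cr sits in group 6; removing 2 electrons leaves Cr²⁺ with 6 − 2 = 4 d electrons.
Configuration: t2g^3 e_g^1, giving 4 unpaired electrons.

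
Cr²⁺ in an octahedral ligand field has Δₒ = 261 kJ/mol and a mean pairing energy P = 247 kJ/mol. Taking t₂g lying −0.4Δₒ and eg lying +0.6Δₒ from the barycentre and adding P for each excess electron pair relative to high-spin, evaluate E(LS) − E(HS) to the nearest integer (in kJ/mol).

Group 6 minus oxidation state +2 gives a d⁴ configuration for Cr²⁺.
High-spin: t₂g³ eg¹, CFSE = -0.6Δₒ = -157 kJ/mol.
For low-spin the configuration is t₂g⁴ eg⁰: orbital energy -1.6 × 261 = -418 kJ/mol, and 1 additional pair relative to high-spin adds 247 kJ/mol, giving -171 kJ/mol.
Thus E(LS) − E(HS) = -14 kJ/mol.

-14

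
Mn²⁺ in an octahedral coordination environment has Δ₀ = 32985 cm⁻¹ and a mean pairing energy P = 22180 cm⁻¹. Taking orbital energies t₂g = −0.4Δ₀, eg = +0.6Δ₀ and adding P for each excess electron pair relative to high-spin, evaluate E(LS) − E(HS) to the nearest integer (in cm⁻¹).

-21610

Mn²⁺: group 7, so d-count = 7 − 2 = 5.
High-spin: t₂g³ eg², CFSE = 0.0Δ₀ = 0 cm⁻¹.
Low-spin t₂g⁵ eg⁰ gives -2.0Δ₀ = -65970 cm⁻¹, but forming 2 extra pairs costs 2P = 44360 cm⁻¹, so E(LS) = -65970 + 44360 = -21610 cm⁻¹.
E(LS) − E(HS) = -21610 − (0) = -21610 cm⁻¹.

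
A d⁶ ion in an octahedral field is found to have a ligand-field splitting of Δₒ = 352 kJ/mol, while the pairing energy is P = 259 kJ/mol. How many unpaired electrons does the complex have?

0

With Δₒ > P the complex is low-spin.
That gives t₂g⁶ eg⁰.
Unpaired electrons: 0.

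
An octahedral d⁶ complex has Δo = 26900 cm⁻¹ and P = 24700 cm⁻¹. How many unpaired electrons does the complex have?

With Δo > P the complex is low-spin.
That gives t₂g⁶ eg⁰.
Unpaired electrons: 0.

0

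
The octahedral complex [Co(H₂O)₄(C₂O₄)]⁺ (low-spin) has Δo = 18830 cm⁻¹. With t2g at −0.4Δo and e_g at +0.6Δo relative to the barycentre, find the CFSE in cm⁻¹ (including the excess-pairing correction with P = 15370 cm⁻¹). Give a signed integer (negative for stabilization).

-14452

Ligand charges: 4×(+0) from H₂O and 1×(-2) from C₂O₄²⁻ sum to -2; with overall charge +1, Co is +3.
Group 9 minus oxidation state +3 gives a d⁶ configuration for Co³⁺.
Electron filling gives t2g^6 e_g^0.
The orbital stabilization is -2.4Δo = -2.4 × 18830 = -45192 cm⁻¹.
High-spin d⁶ would be t2g^4 e_g^2 with 1 pair; low-spin has 3, so 2 excess pairs cost +2P = +30740 cm⁻¹.
Net CFSE = -45192 + 30740 = -14452 cm⁻¹.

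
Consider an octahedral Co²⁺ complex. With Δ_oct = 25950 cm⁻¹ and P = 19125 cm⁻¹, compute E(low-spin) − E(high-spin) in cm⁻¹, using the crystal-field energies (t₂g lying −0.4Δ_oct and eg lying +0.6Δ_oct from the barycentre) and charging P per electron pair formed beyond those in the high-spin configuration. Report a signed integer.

Co is in group 9, so Co²⁺ is d⁷ (9 − 2 = 7).
High-spin d⁷ fills as t₂g⁵ eg² with CFSE 5(−0.4) + 2(+0.6) = -0.8Δ_oct = -20760 cm⁻¹.
Low-spin t₂g⁶ eg¹ gives -1.8Δ_oct = -46710 cm⁻¹, but forming 1 extra pair costs 1P = 19125 cm⁻¹, so E(LS) = -46710 + 19125 = -27585 cm⁻¹.
Thus E(LS) − E(HS) = -6825 cm⁻¹.

-6825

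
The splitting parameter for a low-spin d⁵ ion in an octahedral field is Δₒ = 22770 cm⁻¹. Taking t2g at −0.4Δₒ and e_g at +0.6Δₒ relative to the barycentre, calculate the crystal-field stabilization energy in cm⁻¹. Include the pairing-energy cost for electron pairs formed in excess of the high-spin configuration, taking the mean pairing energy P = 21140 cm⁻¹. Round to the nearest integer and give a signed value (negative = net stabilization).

-3260

Configuration: t2g^5 e_g^0.
CFSE(orbital) = 5×(-0.4Δₒ) + 0×(0.6Δₒ) = -2.0Δₒ; with Δₒ = 22770 cm⁻¹ that is -45540 cm⁻¹.
High-spin d⁵ would be t2g^3 e_g^2 with 0 pairs; low-spin has 2, so 2 excess pairs cost +2P = +42280 cm⁻¹.
Overall CFSE = -45540 + 42280 = -3260 cm⁻¹.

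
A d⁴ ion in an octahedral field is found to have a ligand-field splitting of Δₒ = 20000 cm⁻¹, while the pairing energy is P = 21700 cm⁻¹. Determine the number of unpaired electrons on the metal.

4

Δₒ < P, so pairing is avoided: the ground state is high-spin.
Filling d⁴ accordingly: t2g^3 e_g^1.
Unpaired electrons: 4.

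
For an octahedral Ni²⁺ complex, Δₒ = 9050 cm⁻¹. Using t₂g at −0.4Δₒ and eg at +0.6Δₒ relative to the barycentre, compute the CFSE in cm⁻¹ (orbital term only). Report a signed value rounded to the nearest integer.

-10860

Ni is in group 10, so Ni²⁺ is d⁸ (10 − 2 = 8).
The d⁸ electrons fill as t₂g⁶ eg².
The orbital stabilization is -1.2Δₒ = -1.2 × 9050 = -10860 cm⁻¹.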